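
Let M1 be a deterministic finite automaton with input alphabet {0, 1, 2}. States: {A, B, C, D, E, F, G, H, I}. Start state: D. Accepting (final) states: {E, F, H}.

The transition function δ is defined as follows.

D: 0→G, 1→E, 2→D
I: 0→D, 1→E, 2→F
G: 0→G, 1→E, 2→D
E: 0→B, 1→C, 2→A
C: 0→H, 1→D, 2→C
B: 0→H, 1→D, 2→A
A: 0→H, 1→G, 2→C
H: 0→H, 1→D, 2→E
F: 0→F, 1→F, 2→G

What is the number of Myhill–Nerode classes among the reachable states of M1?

4

States {F,I} cannot be reached from the start state, so discard them.
Initial partition by acceptance: {E,H} | {A,B,C,D,G}.
Refine {E,H} on symbol 0: members go to different blocks, giving {E} and {H}.
Refine {A,B,C,D,G} on symbol 0: members go to different blocks, giving {A,B,C} and {D,G}.
Stable partition: {E} | {A,B,C} | {H} | {D,G} — 4 equivalence classes.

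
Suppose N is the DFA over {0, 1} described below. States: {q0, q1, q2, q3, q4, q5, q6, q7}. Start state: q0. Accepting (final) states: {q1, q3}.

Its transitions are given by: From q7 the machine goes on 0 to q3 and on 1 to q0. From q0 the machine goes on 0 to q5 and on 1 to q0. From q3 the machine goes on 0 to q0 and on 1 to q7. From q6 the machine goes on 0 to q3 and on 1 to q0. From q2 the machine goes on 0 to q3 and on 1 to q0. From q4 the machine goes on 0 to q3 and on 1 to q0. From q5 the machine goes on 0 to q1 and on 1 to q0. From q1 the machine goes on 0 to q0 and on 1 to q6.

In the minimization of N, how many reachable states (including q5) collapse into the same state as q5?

First remove the unreachable states {q2,q4}; 6 states remain.
Start with accepting vs non-accepting: {q1,q3} | {q0,q5,q6,q7}.
Split {q0,q5,q6,q7} by δ(·,0) → {q5,q6,q7} and {q0}.
Stable partition: {q1,q3} | {q5,q6,q7} | {q0} — 3 equivalence classes.
The equivalence class containing q5 is {q5,q6,q7}, of size 3.

3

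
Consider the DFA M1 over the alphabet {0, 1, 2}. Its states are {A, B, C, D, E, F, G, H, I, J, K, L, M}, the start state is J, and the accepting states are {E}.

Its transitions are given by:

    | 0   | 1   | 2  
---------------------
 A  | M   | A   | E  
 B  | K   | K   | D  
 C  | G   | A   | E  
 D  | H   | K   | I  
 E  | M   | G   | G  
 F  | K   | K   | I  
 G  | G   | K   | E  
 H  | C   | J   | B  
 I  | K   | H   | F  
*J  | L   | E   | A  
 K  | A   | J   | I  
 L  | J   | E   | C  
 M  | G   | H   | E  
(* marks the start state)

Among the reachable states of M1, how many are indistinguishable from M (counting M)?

2

P0 = {E} | {A,B,C,D,F,G,H,I,J,K,L,M}.
Split {A,B,C,D,F,G,H,I,J,K,L,M} by δ(·,1) → {A,B,C,D,F,G,H,I,K,M} and {J,L}.
Refine {A,B,C,D,F,G,H,I,K,M} on symbol 1: members go to different blocks, giving {A,B,C,D,F,G,I,M} and {H,K}.
Split {A,B,C,D,F,G,I,M} by δ(·,0) → {A,C,G,M} and {B,D,F,I}.
Split {A,C,G,M} by δ(·,1) → {A,C} and {G,M}.
Stable partition: {E} | {A,C} | {J,L} | {H,K} | {B,D,F,I} | {G,M} — 6 equivalence classes.
The equivalence class containing M is {G,M}, of size 2.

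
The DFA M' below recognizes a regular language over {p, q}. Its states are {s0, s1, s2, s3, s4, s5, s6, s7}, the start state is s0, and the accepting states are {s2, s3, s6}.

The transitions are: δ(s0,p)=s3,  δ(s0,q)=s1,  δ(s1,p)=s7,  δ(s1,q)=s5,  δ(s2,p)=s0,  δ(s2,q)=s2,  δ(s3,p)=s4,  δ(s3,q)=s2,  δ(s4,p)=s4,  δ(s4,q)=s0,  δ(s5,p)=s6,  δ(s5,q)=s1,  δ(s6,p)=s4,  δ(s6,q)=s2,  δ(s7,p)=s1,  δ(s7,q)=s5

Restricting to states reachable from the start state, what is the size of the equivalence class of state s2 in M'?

1

Start with accepting vs non-accepting: {s2,s3,s6} | {s0,s1,s4,s5,s7}.
Split {s0,s1,s4,s5,s7} by δ(·,p) → {s1,s4,s7} and {s0,s5}.
Split {s2,s3,s6} by δ(·,p) → {s3,s6} and {s2}.
Stable partition: {s3,s6} | {s1,s4,s7} | {s0,s5} | {s2} — 4 equivalence classes.
The equivalence class containing s2 is {s2}, of size 1.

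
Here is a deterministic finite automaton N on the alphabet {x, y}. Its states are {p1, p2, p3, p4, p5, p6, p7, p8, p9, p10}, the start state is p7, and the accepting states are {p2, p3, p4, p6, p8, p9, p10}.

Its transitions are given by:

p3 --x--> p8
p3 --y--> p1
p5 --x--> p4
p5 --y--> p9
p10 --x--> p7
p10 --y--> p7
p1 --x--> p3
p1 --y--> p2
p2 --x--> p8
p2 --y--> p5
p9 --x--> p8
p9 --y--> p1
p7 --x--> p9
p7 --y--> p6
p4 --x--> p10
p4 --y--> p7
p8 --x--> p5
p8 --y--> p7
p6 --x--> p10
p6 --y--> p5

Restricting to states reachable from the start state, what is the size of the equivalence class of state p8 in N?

Every state is reachable, so we keep all 10.
Initial partition by acceptance: {p2,p3,p4,p6,p8,p9,p10} | {p1,p5,p7}.
Split {p2,p3,p4,p6,p8,p9,p10} by δ(·,x) → {p2,p3,p4,p6,p9} and {p8,p10}.
Stable partition: {p2,p3,p4,p6,p9} | {p1,p5,p7} | {p8,p10} — 3 equivalence classes.
State p8 belongs to the block {p8,p10}, which has 2 states.

2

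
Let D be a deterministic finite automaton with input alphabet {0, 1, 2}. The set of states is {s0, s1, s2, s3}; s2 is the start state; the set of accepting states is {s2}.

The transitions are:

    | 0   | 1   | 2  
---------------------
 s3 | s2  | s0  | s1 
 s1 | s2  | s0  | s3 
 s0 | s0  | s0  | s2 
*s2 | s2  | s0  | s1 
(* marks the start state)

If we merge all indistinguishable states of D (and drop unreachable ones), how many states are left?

Every state is reachable, so we keep all 4.
P0 = {s2} | {s0,s1,s3}.
On input 0, block {s0,s1,s3} splits into {s1,s3} and {s0}.
Stable partition: {s2} | {s1,s3} | {s0} — 3 equivalence classes.

3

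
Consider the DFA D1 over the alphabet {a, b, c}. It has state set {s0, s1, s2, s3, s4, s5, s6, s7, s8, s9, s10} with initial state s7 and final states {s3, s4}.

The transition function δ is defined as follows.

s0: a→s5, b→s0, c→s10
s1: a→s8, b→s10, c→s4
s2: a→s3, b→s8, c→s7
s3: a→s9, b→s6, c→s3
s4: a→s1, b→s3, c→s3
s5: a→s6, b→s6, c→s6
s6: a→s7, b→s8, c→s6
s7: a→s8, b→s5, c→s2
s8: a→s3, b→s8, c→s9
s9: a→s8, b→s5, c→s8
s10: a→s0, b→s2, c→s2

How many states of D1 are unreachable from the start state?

4

Starting at s7 and following transitions, the reachable set is {s2, s3, s5, s6, s7, s8, s9}. That leaves s0, s1, s4, s10 unreachable — 4 in total.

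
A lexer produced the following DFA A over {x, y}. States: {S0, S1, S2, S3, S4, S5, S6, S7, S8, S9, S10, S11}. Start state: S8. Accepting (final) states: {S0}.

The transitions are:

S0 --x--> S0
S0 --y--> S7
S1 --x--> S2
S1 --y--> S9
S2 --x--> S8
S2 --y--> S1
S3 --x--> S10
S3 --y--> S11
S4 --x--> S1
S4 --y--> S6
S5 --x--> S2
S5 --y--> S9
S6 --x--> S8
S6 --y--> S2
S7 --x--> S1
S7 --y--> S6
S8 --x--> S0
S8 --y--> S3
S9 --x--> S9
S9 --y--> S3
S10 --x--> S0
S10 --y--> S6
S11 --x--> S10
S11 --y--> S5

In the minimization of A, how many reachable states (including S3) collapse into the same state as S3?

Reachable states from the start: {S0,S1,S2,S3,S5,S6,S7,S8,S9,S10,S11}. Unreachable: {S4} — drop them.
P0 = {S0} | {S1,S2,S3,S5,S6,S7,S8,S9,S10,S11}.
On input x, block {S1,S2,S3,S5,S6,S7,S8,S9,S10,S11} splits into {S1,S2,S3,S5,S6,S7,S9,S11} and {S8,S10}.
On input x, block {S1,S2,S3,S5,S6,S7,S9,S11} splits into {S1,S5,S7,S9} and {S2,S3,S6,S11}.
Split {S1,S5,S7,S9} by δ(·,x) → {S1,S5} and {S7,S9}.
On input y, block {S2,S3,S6,S11} splits into {S2,S11} and {S3,S6}.
Split {S7,S9} by δ(·,x) → {S7} and {S9}.
No further refinement is possible. Final partition (7 blocks): {S0} | {S1,S5} | {S8,S10} | {S2,S11} | {S7} | {S3,S6} | {S9}.
The equivalence class containing S3 is {S3,S6}, of size 2.

2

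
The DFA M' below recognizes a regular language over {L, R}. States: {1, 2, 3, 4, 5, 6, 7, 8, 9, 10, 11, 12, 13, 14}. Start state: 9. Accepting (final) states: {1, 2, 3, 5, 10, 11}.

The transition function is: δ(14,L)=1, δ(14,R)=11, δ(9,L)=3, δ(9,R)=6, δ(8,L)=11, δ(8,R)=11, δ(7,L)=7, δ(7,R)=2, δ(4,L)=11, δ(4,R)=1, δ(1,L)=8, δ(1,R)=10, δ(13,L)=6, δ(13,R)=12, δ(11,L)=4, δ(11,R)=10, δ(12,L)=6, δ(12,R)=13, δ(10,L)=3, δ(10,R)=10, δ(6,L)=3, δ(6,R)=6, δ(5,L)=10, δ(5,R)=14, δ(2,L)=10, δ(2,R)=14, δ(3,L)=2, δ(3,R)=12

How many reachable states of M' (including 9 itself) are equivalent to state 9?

First remove the unreachable states {5,7}; 12 states remain.
P0 = {1,2,3,10,11} | {4,6,8,9,12,13,14}.
Refine {1,2,3,10,11} on symbol L: members go to different blocks, giving {2,3,10} and {1,11}.
Refine {2,3,10} on symbol R: members go to different blocks, giving {2,3} and {10}.
Refine {2,3} on symbol L: members go to different blocks, giving {2} and {3}.
Split {4,6,8,9,12,13,14} by δ(·,L) → {4,8,14} and {6,9} and {12,13}.
The partition is now stable with 7 blocks: {2} | {4,8,14} | {1,11} | {10} | {3} | {6,9} | {12,13}.
State 9 belongs to the block {6,9}, which has 2 states.

2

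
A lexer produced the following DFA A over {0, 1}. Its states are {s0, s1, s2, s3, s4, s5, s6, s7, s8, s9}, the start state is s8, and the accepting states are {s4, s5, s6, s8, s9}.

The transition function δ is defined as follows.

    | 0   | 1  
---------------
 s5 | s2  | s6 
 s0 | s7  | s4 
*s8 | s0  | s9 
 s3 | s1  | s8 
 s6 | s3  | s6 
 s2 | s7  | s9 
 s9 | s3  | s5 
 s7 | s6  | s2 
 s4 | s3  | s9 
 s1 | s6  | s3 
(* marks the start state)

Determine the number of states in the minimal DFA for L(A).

3

All states are reachable from the start state.
P0 = {s4,s5,s6,s8,s9} | {s0,s1,s2,s3,s7}.
On input 0, block {s0,s1,s2,s3,s7} splits into {s0,s2,s3} and {s1,s7}.
No further refinement is possible. Final partition (3 blocks): {s4,s5,s6,s8,s9} | {s0,s2,s3} | {s1,s7}.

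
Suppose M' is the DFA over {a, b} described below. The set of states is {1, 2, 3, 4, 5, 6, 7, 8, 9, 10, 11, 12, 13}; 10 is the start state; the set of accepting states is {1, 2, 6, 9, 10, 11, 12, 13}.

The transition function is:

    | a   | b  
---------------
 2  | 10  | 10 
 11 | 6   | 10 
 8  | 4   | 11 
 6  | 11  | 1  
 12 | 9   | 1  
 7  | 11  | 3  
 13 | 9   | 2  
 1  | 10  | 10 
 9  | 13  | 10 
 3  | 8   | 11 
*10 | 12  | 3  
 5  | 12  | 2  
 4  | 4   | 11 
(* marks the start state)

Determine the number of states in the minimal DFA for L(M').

First remove the unreachable states {5,7}; 11 states remain.
Start with accepting vs non-accepting: {1,2,6,9,10,11,12,13} | {3,4,8}.
Refine {1,2,6,9,10,11,12,13} on symbol b: members go to different blocks, giving {1,2,6,9,11,12,13} and {10}.
On input a, block {1,2,6,9,11,12,13} splits into {6,9,11,12,13} and {1,2}.
Refine {6,9,11,12,13} on symbol b: members go to different blocks, giving {6,12,13} and {9,11}.
Stable partition: {6,12,13} | {3,4,8} | {10} | {1,2} | {9,11} — 5 equivalence classes.

5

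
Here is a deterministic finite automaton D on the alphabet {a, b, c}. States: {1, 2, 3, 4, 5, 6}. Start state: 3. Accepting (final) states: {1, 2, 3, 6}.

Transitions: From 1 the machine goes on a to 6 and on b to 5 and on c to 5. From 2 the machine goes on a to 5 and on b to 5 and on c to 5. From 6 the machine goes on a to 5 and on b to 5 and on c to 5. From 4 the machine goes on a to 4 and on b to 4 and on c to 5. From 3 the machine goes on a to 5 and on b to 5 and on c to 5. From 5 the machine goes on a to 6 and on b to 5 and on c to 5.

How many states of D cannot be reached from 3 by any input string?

BFS from 3 reaches {3, 5, 6}; the 3 state(s) 1, 2, 4 are never visited.

3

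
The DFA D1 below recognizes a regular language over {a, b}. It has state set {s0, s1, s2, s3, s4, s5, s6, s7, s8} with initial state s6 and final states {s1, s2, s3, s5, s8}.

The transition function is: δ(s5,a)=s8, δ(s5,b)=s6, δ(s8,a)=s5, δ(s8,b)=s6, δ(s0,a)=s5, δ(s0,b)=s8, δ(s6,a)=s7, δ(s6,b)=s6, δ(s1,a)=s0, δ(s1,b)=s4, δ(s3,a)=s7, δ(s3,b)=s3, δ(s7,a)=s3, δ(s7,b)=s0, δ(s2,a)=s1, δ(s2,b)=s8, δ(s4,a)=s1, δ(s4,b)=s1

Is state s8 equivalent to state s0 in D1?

Reachable states from the start: {s0,s3,s5,s6,s7,s8}. Unreachable: {s1,s2,s4} — drop them.
Initial partition by acceptance: {s3,s5,s8} | {s0,s6,s7}.
On input a, block {s3,s5,s8} splits into {s5,s8} and {s3}.
On input a, block {s0,s6,s7} splits into {s0} and {s6} and {s7}.
Stable partition: {s5,s8} | {s0} | {s3} | {s6} | {s7} — 5 equivalence classes.
s8 and s0 end up in different blocks, so they are distinguishable. For instance, the string 'ε' is accepted from only s8.

No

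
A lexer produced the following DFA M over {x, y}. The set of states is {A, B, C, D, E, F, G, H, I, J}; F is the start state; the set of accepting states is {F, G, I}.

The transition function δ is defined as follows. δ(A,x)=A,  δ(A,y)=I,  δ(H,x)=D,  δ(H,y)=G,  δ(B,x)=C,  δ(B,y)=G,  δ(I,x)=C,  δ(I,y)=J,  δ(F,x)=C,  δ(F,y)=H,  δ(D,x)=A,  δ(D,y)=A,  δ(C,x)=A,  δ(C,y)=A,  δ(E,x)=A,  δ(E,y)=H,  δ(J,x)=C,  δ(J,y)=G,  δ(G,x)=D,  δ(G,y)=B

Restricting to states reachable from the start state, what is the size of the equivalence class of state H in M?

3

First remove the unreachable states {E}; 9 states remain.
Start with accepting vs non-accepting: {F,G,I} | {A,B,C,D,H,J}.
Split {A,B,C,D,H,J} by δ(·,y) → {A,B,H,J} and {C,D}.
Refine {A,B,H,J} on symbol x: members go to different blocks, giving {B,H,J} and {A}.
Stable partition: {F,G,I} | {B,H,J} | {C,D} | {A} — 4 equivalence classes.
The equivalence class containing H is {B,H,J}, of size 3.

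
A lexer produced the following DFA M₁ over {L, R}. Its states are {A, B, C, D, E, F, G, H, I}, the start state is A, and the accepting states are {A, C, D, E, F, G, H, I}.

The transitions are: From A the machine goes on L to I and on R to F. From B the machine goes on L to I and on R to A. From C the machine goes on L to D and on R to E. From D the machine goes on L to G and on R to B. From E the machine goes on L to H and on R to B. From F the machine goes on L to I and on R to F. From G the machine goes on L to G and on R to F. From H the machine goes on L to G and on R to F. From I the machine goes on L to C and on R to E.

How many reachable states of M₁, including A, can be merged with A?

Every state is reachable, so we keep all 9.
Initial partition by acceptance: {A,C,D,E,F,G,H,I} | {B}.
On input R, block {A,C,D,E,F,G,H,I} splits into {A,C,F,G,H,I} and {D,E}.
Split {A,C,F,G,H,I} by δ(·,L) → {A,F,G,H,I} and {C}.
Refine {A,F,G,H,I} on symbol L: members go to different blocks, giving {A,F,G,H} and {I}.
Split {A,F,G,H} by δ(·,L) → {A,F} and {G,H}.
Stable partition: {A,F} | {B} | {D,E} | {C} | {I} | {G,H} — 6 equivalence classes.
State A belongs to the block {A,F}, which has 2 states.

2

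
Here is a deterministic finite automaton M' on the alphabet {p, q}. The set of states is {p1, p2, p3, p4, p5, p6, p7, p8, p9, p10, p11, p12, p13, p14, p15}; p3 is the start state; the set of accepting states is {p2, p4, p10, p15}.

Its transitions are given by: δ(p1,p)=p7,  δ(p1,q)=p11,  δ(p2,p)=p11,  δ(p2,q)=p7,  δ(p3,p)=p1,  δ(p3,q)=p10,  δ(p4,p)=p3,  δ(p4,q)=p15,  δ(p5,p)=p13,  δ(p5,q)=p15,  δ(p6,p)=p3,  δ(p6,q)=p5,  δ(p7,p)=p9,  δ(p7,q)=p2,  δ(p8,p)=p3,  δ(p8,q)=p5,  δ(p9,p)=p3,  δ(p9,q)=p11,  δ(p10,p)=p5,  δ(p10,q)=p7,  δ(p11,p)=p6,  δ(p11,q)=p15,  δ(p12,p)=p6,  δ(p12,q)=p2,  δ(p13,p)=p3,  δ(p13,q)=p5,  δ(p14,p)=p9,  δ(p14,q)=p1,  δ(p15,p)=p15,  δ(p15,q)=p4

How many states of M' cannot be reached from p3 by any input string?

3

BFS from p3 reaches {p1, p2, p3, p4, p5, p6, p7, p9, p10, p11, p13, p15}; the 3 state(s) p8, p12, p14 are never visited.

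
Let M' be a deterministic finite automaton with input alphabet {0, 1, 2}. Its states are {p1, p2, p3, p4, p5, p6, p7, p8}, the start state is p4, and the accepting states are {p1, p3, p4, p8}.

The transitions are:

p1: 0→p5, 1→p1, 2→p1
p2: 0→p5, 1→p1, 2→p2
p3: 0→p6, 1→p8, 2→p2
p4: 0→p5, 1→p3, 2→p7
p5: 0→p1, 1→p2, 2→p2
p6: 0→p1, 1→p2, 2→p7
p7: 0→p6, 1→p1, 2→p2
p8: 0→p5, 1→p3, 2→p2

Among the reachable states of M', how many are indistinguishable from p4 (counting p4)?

3

P0 = {p1,p3,p4,p8} | {p2,p5,p6,p7}.
Refine {p1,p3,p4,p8} on symbol 2: members go to different blocks, giving {p3,p4,p8} and {p1}.
Split {p2,p5,p6,p7} by δ(·,0) → {p2,p7} and {p5,p6}.
The partition is now stable with 4 blocks: {p3,p4,p8} | {p2,p7} | {p1} | {p5,p6}.
State p4 belongs to the block {p3,p4,p8}, which has 3 states.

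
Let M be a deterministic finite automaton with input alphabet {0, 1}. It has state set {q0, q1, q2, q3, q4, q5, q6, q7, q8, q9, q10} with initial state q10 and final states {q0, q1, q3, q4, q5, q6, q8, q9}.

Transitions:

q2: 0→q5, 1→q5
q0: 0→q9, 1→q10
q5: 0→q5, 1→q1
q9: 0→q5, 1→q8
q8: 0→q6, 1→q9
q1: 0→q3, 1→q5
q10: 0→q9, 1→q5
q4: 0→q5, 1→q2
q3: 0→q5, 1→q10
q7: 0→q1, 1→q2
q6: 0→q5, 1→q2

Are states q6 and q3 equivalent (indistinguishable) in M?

Yes

First remove the unreachable states {q0,q4,q7}; 8 states remain.
Initial partition by acceptance: {q1,q3,q5,q6,q8,q9} | {q2,q10}.
Refine {q1,q3,q5,q6,q8,q9} on symbol 1: members go to different blocks, giving {q1,q5,q8,q9} and {q3,q6}.
Refine {q1,q5,q8,q9} on symbol 0: members go to different blocks, giving {q1,q8} and {q5,q9}.
No further refinement is possible. Final partition (4 blocks): {q1,q8} | {q2,q10} | {q3,q6} | {q5,q9}.
q6 and q3 lie in the same block of the stable partition, so they are equivalent — no string distinguishes them.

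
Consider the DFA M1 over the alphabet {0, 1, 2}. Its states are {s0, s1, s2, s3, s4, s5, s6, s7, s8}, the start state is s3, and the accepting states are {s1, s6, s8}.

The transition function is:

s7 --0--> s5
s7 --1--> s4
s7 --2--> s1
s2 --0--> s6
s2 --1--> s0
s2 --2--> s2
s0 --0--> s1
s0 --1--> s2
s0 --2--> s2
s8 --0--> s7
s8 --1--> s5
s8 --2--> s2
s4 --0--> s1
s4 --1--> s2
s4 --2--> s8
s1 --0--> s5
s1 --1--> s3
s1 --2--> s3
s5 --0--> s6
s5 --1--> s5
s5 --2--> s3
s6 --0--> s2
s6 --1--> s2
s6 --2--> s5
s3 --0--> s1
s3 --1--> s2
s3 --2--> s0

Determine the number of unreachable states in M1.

BFS from s3 reaches {s0, s1, s2, s3, s5, s6}; the 3 state(s) s4, s7, s8 are never visited.

3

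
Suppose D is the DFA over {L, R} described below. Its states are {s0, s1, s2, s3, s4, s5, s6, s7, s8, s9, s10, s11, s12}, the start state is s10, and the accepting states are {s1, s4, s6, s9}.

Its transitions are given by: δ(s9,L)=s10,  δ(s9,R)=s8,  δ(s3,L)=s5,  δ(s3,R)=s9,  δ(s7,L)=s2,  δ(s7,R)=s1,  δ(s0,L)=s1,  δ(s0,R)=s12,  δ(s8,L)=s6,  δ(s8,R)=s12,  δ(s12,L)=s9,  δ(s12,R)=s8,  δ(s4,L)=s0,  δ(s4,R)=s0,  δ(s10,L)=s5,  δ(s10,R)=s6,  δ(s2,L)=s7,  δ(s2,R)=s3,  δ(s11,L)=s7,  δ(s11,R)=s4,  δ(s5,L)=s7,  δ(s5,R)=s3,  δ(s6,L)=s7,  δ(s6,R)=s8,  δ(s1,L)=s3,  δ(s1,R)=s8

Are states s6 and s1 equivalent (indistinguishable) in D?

First remove the unreachable states {s0,s4,s11}; 10 states remain.
Initial partition by acceptance: {s1,s6,s9} | {s2,s3,s5,s7,s8,s10,s12}.
On input L, block {s2,s3,s5,s7,s8,s10,s12} splits into {s2,s3,s5,s7,s10} and {s8,s12}.
Refine {s2,s3,s5,s7,s10} on symbol R: members go to different blocks, giving {s3,s7,s10} and {s2,s5}.
No further refinement is possible. Final partition (4 blocks): {s1,s6,s9} | {s3,s7,s10} | {s8,s12} | {s2,s5}.
s6 and s1 lie in the same block of the stable partition, so they are equivalent — no string distinguishes them.

Yes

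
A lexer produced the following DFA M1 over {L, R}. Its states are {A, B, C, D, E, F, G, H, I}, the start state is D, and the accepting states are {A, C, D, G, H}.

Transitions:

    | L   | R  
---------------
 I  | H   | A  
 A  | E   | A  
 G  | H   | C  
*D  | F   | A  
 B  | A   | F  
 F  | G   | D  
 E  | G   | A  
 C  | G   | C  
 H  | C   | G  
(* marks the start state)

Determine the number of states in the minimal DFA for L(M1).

3

Reachable states from the start: {A,C,D,E,F,G,H}. Unreachable: {B,I} — drop them.
P0 = {A,C,D,G,H} | {E,F}.
Refine {A,C,D,G,H} on symbol L: members go to different blocks, giving {C,G,H} and {A,D}.
No further refinement is possible. Final partition (3 blocks): {C,G,H} | {E,F} | {A,D}.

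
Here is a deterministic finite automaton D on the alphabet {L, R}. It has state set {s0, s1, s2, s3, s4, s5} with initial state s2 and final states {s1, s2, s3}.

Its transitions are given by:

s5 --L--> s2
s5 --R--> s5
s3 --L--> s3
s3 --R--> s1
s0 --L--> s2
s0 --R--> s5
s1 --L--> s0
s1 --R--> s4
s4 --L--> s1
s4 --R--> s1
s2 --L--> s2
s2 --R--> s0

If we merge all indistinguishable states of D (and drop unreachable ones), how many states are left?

2

First remove the unreachable states {s1,s3,s4}; 3 states remain.
Start with accepting vs non-accepting: {s2} | {s0,s5}.
Stable partition: {s2} | {s0,s5} — 2 equivalence classes.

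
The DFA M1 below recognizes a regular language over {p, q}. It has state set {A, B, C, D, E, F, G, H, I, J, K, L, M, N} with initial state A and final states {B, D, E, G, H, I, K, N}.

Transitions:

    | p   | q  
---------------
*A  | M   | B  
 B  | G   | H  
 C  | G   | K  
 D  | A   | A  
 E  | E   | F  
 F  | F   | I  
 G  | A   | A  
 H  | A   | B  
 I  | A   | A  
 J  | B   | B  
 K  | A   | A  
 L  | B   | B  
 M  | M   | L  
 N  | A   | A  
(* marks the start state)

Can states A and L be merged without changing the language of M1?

No

States {C,D,E,F,I,J,K,N} cannot be reached from the start state, so discard them.
Initial partition by acceptance: {B,G,H} | {A,L,M}.
Refine {B,G,H} on symbol p: members go to different blocks, giving {G,H} and {B}.
On input q, block {G,H} splits into {G} and {H}.
Refine {A,L,M} on symbol p: members go to different blocks, giving {A,M} and {L}.
Refine {A,M} on symbol q: members go to different blocks, giving {A} and {M}.
The partition is now stable with 6 blocks: {G} | {A} | {B} | {H} | {L} | {M}.
A and L end up in different blocks, so they are distinguishable. For instance, the string 'p' is accepted from only L.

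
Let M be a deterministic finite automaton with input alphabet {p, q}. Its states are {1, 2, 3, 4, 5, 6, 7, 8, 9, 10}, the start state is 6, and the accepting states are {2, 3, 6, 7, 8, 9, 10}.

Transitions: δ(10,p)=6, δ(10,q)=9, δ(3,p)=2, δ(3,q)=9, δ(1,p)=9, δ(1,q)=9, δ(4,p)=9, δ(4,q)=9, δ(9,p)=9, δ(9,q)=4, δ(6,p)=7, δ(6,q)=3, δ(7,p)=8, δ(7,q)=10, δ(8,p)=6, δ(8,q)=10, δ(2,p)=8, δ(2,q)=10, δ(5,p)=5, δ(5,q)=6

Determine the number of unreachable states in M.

2

BFS from 6 reaches {2, 3, 4, 6, 7, 8, 9, 10}; the 2 state(s) 1, 5 are never visited.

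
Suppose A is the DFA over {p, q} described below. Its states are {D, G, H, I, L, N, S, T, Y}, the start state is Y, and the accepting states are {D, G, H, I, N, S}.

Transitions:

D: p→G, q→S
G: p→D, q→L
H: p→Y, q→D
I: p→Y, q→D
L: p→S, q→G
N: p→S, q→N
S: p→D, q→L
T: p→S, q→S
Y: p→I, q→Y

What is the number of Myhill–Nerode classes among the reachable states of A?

First remove the unreachable states {H,N,T}; 6 states remain.
Start with accepting vs non-accepting: {D,G,I,S} | {L,Y}.
Split {D,G,I,S} by δ(·,p) → {D,G,S} and {I}.
On input q, block {D,G,S} splits into {G,S} and {D}.
On input p, block {L,Y} splits into {Y} and {L}.
Stable partition: {G,S} | {Y} | {I} | {D} | {L} — 5 equivalence classes.

5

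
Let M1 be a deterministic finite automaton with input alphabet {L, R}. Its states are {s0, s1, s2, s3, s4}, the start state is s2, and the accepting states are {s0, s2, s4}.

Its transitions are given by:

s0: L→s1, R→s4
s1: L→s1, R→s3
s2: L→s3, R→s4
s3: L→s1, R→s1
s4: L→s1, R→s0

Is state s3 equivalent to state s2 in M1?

All states are reachable from the start state.
Initial partition by acceptance: {s0,s2,s4} | {s1,s3}.
No further refinement is possible. Final partition (2 blocks): {s0,s2,s4} | {s1,s3}.
s3 and s2 end up in different blocks, so they are distinguishable. For instance, the string 'ε' is accepted from only s2.

No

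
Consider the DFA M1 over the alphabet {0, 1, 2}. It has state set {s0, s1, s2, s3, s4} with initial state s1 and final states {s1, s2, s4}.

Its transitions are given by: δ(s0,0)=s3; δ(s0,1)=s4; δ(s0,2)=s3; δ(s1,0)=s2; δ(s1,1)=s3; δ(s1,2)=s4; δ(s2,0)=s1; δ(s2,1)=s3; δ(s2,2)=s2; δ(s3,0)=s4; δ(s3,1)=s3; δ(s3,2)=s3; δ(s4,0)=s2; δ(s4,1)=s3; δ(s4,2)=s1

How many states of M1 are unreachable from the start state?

BFS from s1 reaches {s1, s2, s3, s4}; the 1 state(s) s0 are never visited.

1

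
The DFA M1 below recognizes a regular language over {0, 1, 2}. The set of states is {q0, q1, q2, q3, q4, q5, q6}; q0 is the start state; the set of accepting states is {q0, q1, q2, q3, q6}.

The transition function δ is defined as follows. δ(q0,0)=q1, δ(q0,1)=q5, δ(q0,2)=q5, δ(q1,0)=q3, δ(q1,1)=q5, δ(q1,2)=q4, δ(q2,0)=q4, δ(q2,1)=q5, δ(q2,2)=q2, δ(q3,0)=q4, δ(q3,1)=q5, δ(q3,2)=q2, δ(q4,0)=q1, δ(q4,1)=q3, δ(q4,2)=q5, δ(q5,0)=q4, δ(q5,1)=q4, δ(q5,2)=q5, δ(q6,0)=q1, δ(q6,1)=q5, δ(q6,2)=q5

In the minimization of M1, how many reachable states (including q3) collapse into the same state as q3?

2

First remove the unreachable states {q6}; 6 states remain.
P0 = {q0,q1,q2,q3} | {q4,q5}.
Split {q0,q1,q2,q3} by δ(·,0) → {q0,q1} and {q2,q3}.
On input 0, block {q0,q1} splits into {q0} and {q1}.
On input 0, block {q4,q5} splits into {q4} and {q5}.
No further refinement is possible. Final partition (5 blocks): {q0} | {q4} | {q2,q3} | {q1} | {q5}.
State q3 belongs to the block {q2,q3}, which has 2 states.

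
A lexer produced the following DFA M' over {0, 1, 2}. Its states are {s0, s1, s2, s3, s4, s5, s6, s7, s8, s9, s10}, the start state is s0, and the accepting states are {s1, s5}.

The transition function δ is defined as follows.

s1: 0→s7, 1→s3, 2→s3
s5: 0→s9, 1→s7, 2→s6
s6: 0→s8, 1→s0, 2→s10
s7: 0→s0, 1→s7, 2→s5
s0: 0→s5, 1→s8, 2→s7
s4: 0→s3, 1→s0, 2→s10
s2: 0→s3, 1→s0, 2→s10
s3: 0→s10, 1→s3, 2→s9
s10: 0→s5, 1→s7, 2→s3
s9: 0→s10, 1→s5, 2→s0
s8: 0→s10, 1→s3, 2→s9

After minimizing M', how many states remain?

Reachable states from the start: {s0,s3,s5,s6,s7,s8,s9,s10}. Unreachable: {s1,s2,s4} — drop them.
Initial partition by acceptance: {s5} | {s0,s3,s6,s7,s8,s9,s10}.
Split {s0,s3,s6,s7,s8,s9,s10} by δ(·,0) → {s3,s6,s7,s8,s9} and {s0,s10}.
Split {s3,s6,s7,s8,s9} by δ(·,0) → {s3,s7,s8,s9} and {s6}.
Split {s3,s7,s8,s9} by δ(·,1) → {s3,s7,s8} and {s9}.
Refine {s3,s7,s8} on symbol 2: members go to different blocks, giving {s3,s8} and {s7}.
On input 1, block {s0,s10} splits into {s0} and {s10}.
Stable partition: {s5} | {s3,s8} | {s0} | {s6} | {s9} | {s7} | {s10} — 7 equivalence classes.

7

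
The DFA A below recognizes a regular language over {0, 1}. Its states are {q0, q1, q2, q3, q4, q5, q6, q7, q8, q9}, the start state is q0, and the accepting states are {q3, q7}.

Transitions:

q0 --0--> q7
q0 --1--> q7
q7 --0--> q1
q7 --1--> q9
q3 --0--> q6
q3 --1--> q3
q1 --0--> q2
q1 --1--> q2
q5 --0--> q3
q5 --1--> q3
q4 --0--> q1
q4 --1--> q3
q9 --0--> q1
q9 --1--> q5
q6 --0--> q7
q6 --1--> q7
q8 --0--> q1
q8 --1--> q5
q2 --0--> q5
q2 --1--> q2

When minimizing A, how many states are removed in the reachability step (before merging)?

2

Starting at q0 and following transitions, the reachable set is {q0, q1, q2, q3, q5, q6, q7, q9}. That leaves q4, q8 unreachable — 2 in total.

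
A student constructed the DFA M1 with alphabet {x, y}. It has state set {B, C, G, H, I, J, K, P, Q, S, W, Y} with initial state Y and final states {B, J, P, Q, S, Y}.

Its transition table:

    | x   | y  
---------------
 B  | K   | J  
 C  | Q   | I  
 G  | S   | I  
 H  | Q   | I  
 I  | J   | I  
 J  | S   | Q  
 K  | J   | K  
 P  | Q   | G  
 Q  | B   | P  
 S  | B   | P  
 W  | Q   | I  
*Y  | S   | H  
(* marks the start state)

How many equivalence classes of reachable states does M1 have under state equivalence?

6

Reachable states from the start: {B,G,H,I,J,K,P,Q,S,Y}. Unreachable: {C,W} — drop them.
Initial partition by acceptance: {B,J,P,Q,S,Y} | {G,H,I,K}.
On input x, block {B,J,P,Q,S,Y} splits into {J,P,Q,S,Y} and {B}.
On input x, block {J,P,Q,S,Y} splits into {J,P,Y} and {Q,S}.
Refine {J,P,Y} on symbol y: members go to different blocks, giving {P,Y} and {J}.
Refine {G,H,I,K} on symbol x: members go to different blocks, giving {I,K} and {G,H}.
Stable partition: {P,Y} | {I,K} | {B} | {Q,S} | {J} | {G,H} — 6 equivalence classes.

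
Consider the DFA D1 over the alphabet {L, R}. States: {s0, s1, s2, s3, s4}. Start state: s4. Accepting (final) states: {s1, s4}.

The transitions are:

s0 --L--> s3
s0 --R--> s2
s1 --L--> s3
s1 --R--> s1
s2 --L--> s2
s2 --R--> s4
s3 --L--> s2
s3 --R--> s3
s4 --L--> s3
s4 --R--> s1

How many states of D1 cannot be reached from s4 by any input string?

1

BFS from s4 reaches {s1, s2, s3, s4}; the 1 state(s) s0 are never visited.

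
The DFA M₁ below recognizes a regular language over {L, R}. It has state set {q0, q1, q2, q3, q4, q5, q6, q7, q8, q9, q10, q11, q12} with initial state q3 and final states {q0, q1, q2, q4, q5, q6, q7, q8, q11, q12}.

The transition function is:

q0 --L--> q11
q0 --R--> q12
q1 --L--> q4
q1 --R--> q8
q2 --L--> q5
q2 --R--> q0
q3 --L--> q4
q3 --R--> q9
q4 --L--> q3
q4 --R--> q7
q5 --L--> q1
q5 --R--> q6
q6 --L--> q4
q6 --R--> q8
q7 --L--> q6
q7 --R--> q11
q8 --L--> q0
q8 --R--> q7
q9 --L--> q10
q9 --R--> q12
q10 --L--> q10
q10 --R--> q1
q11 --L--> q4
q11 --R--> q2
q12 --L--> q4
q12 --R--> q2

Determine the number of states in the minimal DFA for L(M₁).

6

Every state is reachable, so we keep all 13.
Initial partition by acceptance: {q0,q1,q2,q4,q5,q6,q7,q8,q11,q12} | {q3,q9,q10}.
Split {q0,q1,q2,q4,q5,q6,q7,q8,q11,q12} by δ(·,L) → {q0,q1,q2,q5,q6,q7,q8,q11,q12} and {q4}.
Refine {q0,q1,q2,q5,q6,q7,q8,q11,q12} on symbol L: members go to different blocks, giving {q0,q2,q5,q7,q8} and {q1,q6,q11,q12}.
On input L, block {q0,q2,q5,q7,q8} splits into {q0,q5,q7} and {q2,q8}.
On input L, block {q3,q9,q10} splits into {q9,q10} and {q3}.
No further refinement is possible. Final partition (6 blocks): {q0,q5,q7} | {q9,q10} | {q4} | {q1,q6,q11,q12} | {q2,q8} | {q3}.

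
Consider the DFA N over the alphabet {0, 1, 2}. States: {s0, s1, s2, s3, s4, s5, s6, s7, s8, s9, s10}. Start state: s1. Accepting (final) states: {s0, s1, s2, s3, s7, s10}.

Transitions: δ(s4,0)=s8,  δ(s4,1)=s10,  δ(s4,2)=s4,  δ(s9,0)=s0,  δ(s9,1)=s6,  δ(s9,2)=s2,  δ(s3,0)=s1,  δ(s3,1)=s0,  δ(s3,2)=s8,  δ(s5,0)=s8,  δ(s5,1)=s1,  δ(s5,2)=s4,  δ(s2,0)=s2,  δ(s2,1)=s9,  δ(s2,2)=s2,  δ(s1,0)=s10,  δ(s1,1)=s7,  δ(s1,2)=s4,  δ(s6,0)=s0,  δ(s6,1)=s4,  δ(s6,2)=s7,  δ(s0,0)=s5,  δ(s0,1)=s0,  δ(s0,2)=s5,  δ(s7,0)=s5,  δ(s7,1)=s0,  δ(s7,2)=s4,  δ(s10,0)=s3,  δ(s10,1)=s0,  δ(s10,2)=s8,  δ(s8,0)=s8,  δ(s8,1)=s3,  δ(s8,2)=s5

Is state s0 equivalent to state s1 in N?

Reachable states from the start: {s0,s1,s3,s4,s5,s7,s8,s10}. Unreachable: {s2,s6,s9} — drop them.
Initial partition by acceptance: {s0,s1,s3,s7,s10} | {s4,s5,s8}.
Refine {s0,s1,s3,s7,s10} on symbol 0: members go to different blocks, giving {s1,s3,s10} and {s0,s7}.
No further refinement is possible. Final partition (3 blocks): {s1,s3,s10} | {s4,s5,s8} | {s0,s7}.
s0 and s1 end up in different blocks, so they are distinguishable. For instance, the string '0' is accepted from only s1.

No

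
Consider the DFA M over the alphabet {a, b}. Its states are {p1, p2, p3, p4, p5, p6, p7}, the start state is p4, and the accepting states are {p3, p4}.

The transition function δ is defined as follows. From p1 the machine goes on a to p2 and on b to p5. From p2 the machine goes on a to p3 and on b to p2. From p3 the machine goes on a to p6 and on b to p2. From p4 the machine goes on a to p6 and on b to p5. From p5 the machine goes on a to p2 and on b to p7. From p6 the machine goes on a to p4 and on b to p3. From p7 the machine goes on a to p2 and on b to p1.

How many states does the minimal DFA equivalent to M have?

5

Start with accepting vs non-accepting: {p3,p4} | {p1,p2,p5,p6,p7}.
Split {p1,p2,p5,p6,p7} by δ(·,a) → {p1,p5,p7} and {p2,p6}.
Refine {p3,p4} on symbol b: members go to different blocks, giving {p3} and {p4}.
Split {p2,p6} by δ(·,a) → {p2} and {p6}.
No further refinement is possible. Final partition (5 blocks): {p3} | {p1,p5,p7} | {p2} | {p4} | {p6}.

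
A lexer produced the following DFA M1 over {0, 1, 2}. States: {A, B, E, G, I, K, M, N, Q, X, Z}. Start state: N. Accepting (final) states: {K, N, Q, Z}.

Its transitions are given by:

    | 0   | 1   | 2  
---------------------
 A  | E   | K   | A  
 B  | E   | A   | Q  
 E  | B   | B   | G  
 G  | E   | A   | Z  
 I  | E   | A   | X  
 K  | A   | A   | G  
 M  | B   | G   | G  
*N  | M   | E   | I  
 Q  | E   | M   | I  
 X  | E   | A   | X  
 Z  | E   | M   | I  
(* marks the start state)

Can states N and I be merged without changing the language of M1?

No

P0 = {K,N,Q,Z} | {A,B,E,G,I,M,X}.
Refine {A,B,E,G,I,M,X} on symbol 1: members go to different blocks, giving {B,E,G,I,M,X} and {A}.
On input 0, block {K,N,Q,Z} splits into {N,Q,Z} and {K}.
Split {B,E,G,I,M,X} by δ(·,1) → {B,G,I,X} and {E,M}.
Split {B,G,I,X} by δ(·,2) → {B,G} and {I,X}.
The partition is now stable with 6 blocks: {N,Q,Z} | {B,G} | {A} | {K} | {E,M} | {I,X}.
N and I end up in different blocks, so they are distinguishable. For instance, the string 'ε' is accepted from only N.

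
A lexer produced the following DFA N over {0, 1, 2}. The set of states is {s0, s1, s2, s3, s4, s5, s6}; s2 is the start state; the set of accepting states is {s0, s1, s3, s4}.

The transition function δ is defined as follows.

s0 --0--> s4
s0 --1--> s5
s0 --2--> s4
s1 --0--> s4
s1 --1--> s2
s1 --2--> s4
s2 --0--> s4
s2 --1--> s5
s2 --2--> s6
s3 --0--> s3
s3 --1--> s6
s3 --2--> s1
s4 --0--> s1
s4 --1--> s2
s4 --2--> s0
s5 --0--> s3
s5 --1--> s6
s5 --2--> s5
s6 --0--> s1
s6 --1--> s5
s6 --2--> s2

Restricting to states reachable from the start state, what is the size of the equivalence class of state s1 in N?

4

Initial partition by acceptance: {s0,s1,s3,s4} | {s2,s5,s6}.
The partition is now stable with 2 blocks: {s0,s1,s3,s4} | {s2,s5,s6}.
State s1 belongs to the block {s0,s1,s3,s4}, which has 4 states.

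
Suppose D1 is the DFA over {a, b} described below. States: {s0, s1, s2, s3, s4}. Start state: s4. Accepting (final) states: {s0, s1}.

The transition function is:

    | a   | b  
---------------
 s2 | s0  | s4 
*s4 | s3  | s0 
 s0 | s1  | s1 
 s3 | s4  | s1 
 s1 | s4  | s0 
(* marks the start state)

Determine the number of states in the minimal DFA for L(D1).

First remove the unreachable states {s2}; 4 states remain.
P0 = {s0,s1} | {s3,s4}.
Refine {s0,s1} on symbol a: members go to different blocks, giving {s0} and {s1}.
On input b, block {s3,s4} splits into {s3} and {s4}.
No further refinement is possible. Final partition (4 blocks): {s0} | {s3} | {s1} | {s4}.

4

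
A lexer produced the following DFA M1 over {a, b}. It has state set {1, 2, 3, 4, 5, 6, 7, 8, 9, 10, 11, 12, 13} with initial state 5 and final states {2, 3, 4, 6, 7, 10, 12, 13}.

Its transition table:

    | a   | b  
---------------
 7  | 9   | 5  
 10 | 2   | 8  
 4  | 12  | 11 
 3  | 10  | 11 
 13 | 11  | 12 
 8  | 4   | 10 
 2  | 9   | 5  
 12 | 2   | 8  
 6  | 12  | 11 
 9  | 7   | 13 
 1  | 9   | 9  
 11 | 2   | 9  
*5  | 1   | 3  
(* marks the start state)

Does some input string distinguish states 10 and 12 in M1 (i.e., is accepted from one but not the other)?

First remove the unreachable states {6}; 12 states remain.
Initial partition by acceptance: {2,3,4,7,10,12,13} | {1,5,8,9,11}.
Split {2,3,4,7,10,12,13} by δ(·,a) → {3,4,10,12} and {2,7,13}.
On input a, block {3,4,10,12} splits into {3,4} and {10,12}.
Refine {1,5,8,9,11} on symbol a: members go to different blocks, giving {1,5} and {9,11} and {8}.
On input a, block {1,5} splits into {1} and {5}.
Split {2,7,13} by δ(·,b) → {2,7} and {13}.
Refine {9,11} on symbol b: members go to different blocks, giving {9} and {11}.
The partition is now stable with 9 blocks: {3,4} | {1} | {2,7} | {10,12} | {9} | {8} | {5} | {13} | {11}.
10 and 12 lie in the same block of the stable partition, so they are equivalent — no string distinguishes them.

No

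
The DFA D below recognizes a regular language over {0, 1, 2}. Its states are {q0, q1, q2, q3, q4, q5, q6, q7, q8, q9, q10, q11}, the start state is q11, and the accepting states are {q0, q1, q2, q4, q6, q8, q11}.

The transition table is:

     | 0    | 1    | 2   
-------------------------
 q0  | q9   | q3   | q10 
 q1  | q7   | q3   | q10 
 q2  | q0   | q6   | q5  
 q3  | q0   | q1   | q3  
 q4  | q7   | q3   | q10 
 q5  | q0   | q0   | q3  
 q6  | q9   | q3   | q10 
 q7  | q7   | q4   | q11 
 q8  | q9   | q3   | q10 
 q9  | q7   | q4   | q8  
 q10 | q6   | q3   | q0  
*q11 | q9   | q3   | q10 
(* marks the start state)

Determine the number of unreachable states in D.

2

No path from q11 leads to q2, q5; the other 10 states are all reachable.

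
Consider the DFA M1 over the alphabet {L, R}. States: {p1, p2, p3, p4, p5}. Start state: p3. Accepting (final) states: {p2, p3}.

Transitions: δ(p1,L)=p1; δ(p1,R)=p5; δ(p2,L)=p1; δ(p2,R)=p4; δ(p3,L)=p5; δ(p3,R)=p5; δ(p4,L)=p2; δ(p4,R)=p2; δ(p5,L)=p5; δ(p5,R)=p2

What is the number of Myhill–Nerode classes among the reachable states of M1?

Every state is reachable, so we keep all 5.
P0 = {p2,p3} | {p1,p4,p5}.
On input L, block {p1,p4,p5} splits into {p1,p5} and {p4}.
On input R, block {p2,p3} splits into {p2} and {p3}.
Split {p1,p5} by δ(·,R) → {p1} and {p5}.
The partition is now stable with 5 blocks: {p2} | {p1} | {p4} | {p3} | {p5}.

5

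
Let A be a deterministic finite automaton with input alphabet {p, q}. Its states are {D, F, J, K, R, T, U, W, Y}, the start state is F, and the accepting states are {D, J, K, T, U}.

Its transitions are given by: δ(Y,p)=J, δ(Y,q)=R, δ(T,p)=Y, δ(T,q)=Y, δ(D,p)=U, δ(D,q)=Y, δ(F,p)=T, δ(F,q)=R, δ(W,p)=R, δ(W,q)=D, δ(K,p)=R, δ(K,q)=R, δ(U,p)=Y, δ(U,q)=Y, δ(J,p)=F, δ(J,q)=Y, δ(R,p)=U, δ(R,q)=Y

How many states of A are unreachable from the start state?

No path from F leads to D, K, W; the other 6 states are all reachable.

3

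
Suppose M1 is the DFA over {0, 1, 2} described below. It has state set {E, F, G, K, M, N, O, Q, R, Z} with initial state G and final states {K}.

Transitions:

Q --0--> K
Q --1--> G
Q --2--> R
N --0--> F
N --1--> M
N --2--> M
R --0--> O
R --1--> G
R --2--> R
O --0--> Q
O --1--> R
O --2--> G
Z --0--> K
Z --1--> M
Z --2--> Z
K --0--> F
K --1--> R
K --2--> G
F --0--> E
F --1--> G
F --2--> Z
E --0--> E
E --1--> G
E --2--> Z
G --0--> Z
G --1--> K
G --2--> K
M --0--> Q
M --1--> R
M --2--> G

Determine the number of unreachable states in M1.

No path from G leads to N; the other 9 states are all reachable.

1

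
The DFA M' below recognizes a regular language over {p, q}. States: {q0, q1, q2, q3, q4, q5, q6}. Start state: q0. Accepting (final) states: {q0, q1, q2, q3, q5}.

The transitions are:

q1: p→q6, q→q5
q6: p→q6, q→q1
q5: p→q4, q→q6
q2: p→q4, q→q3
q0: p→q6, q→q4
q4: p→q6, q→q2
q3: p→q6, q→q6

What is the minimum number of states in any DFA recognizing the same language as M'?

3

All states are reachable from the start state.
P0 = {q0,q1,q2,q3,q5} | {q4,q6}.
On input q, block {q0,q1,q2,q3,q5} splits into {q0,q3,q5} and {q1,q2}.
The partition is now stable with 3 blocks: {q0,q3,q5} | {q4,q6} | {q1,q2}.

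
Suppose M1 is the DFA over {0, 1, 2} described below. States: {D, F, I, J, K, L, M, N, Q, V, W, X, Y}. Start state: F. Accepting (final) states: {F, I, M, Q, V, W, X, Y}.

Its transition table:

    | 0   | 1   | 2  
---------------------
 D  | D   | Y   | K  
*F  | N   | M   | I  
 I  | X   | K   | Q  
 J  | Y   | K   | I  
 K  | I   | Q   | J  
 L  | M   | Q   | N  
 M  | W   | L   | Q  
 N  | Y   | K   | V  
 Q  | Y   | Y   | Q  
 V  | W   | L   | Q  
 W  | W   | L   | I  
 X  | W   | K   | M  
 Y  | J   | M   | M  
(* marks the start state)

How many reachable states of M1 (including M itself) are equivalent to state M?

3

States {D} cannot be reached from the start state, so discard them.
Start with accepting vs non-accepting: {F,I,M,Q,V,W,X,Y} | {J,K,L,N}.
On input 0, block {F,I,M,Q,V,W,X,Y} splits into {I,M,Q,V,W,X} and {F,Y}.
Refine {I,M,Q,V,W,X} on symbol 0: members go to different blocks, giving {I,M,V,W,X} and {Q}.
On input 2, block {I,M,V,W,X} splits into {I,M,V} and {W,X}.
Refine {J,K,L,N} on symbol 0: members go to different blocks, giving {J,N} and {K,L}.
No further refinement is possible. Final partition (6 blocks): {I,M,V} | {J,N} | {F,Y} | {Q} | {W,X} | {K,L}.
State M belongs to the block {I,M,V}, which has 3 states.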